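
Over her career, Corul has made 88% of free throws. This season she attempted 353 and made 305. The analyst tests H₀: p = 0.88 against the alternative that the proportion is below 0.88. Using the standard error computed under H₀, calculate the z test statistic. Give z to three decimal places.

p̂ = 305/353 = 0.86402.
SE = √(p₀(1−p₀)/n) = √(0.1056/353) = 0.01730.
z = (0.86402 − 0.88)/0.01730 = -0.01598/0.01730 = -0.924.

z = -0.924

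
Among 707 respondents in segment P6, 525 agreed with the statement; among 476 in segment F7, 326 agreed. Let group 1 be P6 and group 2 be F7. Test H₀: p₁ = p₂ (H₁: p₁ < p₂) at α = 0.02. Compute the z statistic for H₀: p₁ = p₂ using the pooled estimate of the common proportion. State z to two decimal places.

p̂₁ = 525/707 ≈ 0.7426, p̂₂ = 326/476 ≈ 0.6849.
Pooled p̂ = (525+326)/(707+476) = 851/1183 = 0.7194.
SE = √(p̂(1−p̂)(1/n₁+1/n₂)) = √(0.7194·0.2806·0.00351527) = √(0.00070967) = 0.0266.
z = (0.7426 − 0.6849)/0.0266 = 0.0577/0.0266 = 2.17.
p-value = P(Z < 2.166) ≈ 0.9848, so at α = 0.02 we fail to reject H₀.

z = 2.17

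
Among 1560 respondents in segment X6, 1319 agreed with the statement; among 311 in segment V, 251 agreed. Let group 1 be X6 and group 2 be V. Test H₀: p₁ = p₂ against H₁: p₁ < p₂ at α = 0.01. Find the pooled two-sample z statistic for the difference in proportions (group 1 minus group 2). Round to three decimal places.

z = 1.685

p̂₁ = 1319/1560 = 0.845513, p̂₂ = 251/311 = 0.807074.
Pooled p̂ = (1319+251)/(1560+311) = 1570/1871 = 0.839123.
SE = √(p̂(1−p̂)(1/n₁+1/n₂)) = √(0.839123·0.160877·0.00385646) = √(0.000520604) = 0.022817.
z = (0.845513 − 0.807074)/0.022817 = 0.038439/0.022817 = 1.685.
p-value = P(Z < 1.685) ≈ 0.9540; since p > α = 0.01, fail to reject H₀.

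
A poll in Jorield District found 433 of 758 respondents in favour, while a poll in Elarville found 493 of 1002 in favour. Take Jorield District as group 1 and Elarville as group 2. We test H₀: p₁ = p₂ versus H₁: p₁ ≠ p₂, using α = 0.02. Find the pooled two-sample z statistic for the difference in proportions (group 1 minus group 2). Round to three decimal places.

z = 3.296

p̂₁ = 433/758 ≈ 0.571240, p̂₂ = 493/1002 ≈ 0.492016.
Pooled p̂ = (433+493)/(758+1002) = 926/1760 = 0.526136.
SE = √(p̂(1−p̂)(1/n₁+1/n₂)) = √(0.526136·0.473864·0.00231727) = √(0.000577733) = 0.024036.
z = (0.571240 − 0.492016)/0.024036 = 0.079224/0.024036 = 3.296.
Two-sided p-value ≈ 2·Φ(−3.296) = 0.0010, so at α = 0.02 we reject H₀.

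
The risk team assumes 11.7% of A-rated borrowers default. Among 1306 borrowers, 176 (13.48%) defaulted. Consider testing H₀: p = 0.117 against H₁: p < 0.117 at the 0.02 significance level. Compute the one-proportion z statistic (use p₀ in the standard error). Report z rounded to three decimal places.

p̂ = 176/1306 ≈ 0.134763.
Under H₀, SE = √(0.117·0.883/1306) = √(7.91049e-05) = 0.008894.
z = (0.134763 − 0.117)/0.008894 = 0.017763/0.008894 = 1.997.
p-value = P(Z < 1.997) ≈ 0.9771. With α = 0.02, fail to reject H₀.

z = 1.997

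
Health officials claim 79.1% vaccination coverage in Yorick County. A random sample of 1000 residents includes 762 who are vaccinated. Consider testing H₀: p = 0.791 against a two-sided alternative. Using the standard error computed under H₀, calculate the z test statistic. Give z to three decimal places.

z = -2.255

p̂ = 762/1000 = 0.76200.
Under H₀, SE = √(0.791·0.209/1000) = √(0.000165319) = 0.01286.
z = (0.76200 − 0.791)/0.01286 = -0.02900/0.01286 = -2.255.
Two-sided p-value ≈ 2·Φ(−2.255) = 0.0241.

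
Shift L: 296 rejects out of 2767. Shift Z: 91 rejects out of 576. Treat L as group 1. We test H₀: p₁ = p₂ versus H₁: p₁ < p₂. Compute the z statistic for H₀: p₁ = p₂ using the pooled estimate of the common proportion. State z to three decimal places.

p̂₁ = 296/2767 = 0.106975, p̂₂ = 91/576 = 0.157986.
Pooled p̂ = (296+91)/(2767+576) = 387/3343 = 0.115764.
SE = √(p̂(1−p̂)(1/n₁+1/n₂)) = √(0.115764·0.884236·0.00209751) = √(0.000214708) = 0.014653.
z = (0.106975 − 0.157986)/0.014653 = -0.051011/0.014653 = -3.481.

z = -3.481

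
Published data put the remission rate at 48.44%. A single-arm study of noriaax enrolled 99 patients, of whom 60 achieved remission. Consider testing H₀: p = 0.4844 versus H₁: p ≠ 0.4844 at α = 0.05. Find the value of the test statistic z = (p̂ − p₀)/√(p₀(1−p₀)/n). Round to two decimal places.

z = 2.42

p̂ = 60/99 ≈ 0.6061.
SE = √(p₀(1−p₀)/n) = √(0.24976/99) = 0.0502.
z = (0.6061 − 0.4844)/0.0502 = 0.1217/0.0502 = 2.42.
Two-sided p-value ≈ 2·Φ(−2.422) = 0.0154; since p < α = 0.05, reject H₀.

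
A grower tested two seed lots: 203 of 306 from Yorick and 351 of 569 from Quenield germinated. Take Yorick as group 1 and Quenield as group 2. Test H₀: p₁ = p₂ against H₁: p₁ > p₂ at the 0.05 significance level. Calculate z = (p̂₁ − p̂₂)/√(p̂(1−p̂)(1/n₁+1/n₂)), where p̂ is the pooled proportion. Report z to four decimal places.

z = 1.3618

p̂₁ = 203/306 = 0.663399, p̂₂ = 351/569 = 0.616872.
Pooled p̂ = (203+351)/(306+569) = 554/875 = 0.633143.
SE = √(p̂(1−p̂)(1/n₁+1/n₂)) = √(0.633143·0.366857·0.00502544) = √(0.00116727) = 0.034165.
z = (0.663399 − 0.616872)/0.034165 = 0.046527/0.034165 = 1.3618.
p-value = P(Z > 1.362) ≈ 0.0866, so at α = 0.05 we fail to reject H₀.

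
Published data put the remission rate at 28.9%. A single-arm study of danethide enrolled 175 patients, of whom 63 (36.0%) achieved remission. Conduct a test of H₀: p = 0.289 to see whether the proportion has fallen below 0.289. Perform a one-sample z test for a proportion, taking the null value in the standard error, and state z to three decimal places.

p̂ = 63/175 = 0.36000.
Under H₀, SE = √(0.289·0.711/175) = √(0.00117417) = 0.03427.
z = (0.36000 − 0.289)/0.03427 = 0.07100/0.03427 = 2.072.
p-value = P(Z < 2.072) ≈ 0.9809.

z = 2.072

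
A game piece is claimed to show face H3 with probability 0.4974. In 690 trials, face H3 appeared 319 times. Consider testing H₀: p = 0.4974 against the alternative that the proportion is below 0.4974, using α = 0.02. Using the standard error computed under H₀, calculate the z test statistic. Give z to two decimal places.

z = -1.84

p̂ = 319/690 = 0.46232.
Under H₀, SE = √(0.4974·0.5026/690) = √(0.000362309) = 0.01903.
z = (0.46232 − 0.4974)/0.01903 = -0.03508/0.01903 = -1.84.
p-value = P(Z < -1.843) ≈ 0.0327. With α = 0.02, fail to reject H₀.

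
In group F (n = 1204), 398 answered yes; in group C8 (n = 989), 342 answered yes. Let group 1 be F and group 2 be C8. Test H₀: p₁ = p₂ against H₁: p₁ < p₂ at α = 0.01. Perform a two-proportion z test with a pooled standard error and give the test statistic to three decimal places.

p̂₁ = 398/1204 ≈ 0.33056, p̂₂ = 342/989 ≈ 0.34580.
Pooled p̂ = (398+342)/(1204+989) = 740/2193 = 0.33744.
SE = √(0.223573 × 0.00184169) = 0.02029.
z = (0.33056 − 0.34580)/0.02029 = -0.01524/0.02029 = -0.751.
p-value = P(Z < -0.751) ≈ 0.2263; since p > α = 0.01, fail to reject H₀.

z = -0.751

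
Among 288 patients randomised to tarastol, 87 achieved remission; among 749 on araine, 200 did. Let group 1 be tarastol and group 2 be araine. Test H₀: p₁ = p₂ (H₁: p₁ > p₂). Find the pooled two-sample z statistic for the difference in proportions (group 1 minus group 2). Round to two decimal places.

z = 1.13

p̂₁ = 87/288 = 0.3021, p̂₂ = 200/749 = 0.2670.
Pooled p̂ = (87+200)/(288+749) = 287/1037 = 0.2768.
SE = √(0.200164 × 0.00480734) = 0.0310.
z = (0.3021 − 0.2670)/0.0310 = 0.0351/0.0310 = 1.13.
p-value = P(Z > 1.130) ≈ 0.1292.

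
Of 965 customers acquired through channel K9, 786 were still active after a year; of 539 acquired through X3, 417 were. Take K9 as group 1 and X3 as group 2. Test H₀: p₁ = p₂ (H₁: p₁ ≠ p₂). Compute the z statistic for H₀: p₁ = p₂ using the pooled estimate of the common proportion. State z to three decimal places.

z = 1.899

p̂₁ = 786/965 = 0.814508, p̂₂ = 417/539 = 0.773655.
Pooled p̂ = (786+417)/(965+539) = 1203/1504 = 0.799867.
SE = √(p̂(1−p̂)(1/n₁+1/n₂)) = √(0.799867·0.200133·0.00289156) = √(0.00046288) = 0.021515.
z = (0.814508 − 0.773655)/0.021515 = 0.040853/0.021515 = 1.899.
Two-sided p-value ≈ 2·Φ(−1.899) = 0.0576.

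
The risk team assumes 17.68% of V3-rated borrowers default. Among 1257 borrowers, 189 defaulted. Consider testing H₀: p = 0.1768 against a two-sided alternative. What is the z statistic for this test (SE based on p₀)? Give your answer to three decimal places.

p̂ = 189/1257 ≈ 0.15036.
Under H₀, SE = √(0.1768·0.8232/1257) = √(0.000115785) = 0.01076.
z = (0.15036 − 0.1768)/0.01076 = -0.02644/0.01076 = -2.457.

z = -2.457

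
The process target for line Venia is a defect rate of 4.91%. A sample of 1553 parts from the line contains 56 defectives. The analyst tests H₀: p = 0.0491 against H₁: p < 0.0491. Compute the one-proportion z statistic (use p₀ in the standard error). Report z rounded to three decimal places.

p̂ = 56/1553 ≈ 0.036059.
Under H₀, SE = √(0.0491·0.9509/1553) = √(3.00639e-05) = 0.005483.
z = (0.036059 − 0.0491)/0.005483 = -0.013041/0.005483 = -2.378.
p-value = P(Z < -2.378) ≈ 0.0087.

z = -2.378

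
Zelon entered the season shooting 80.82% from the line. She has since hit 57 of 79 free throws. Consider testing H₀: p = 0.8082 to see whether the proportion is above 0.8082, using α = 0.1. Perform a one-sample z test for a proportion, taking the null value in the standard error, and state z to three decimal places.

z = -1.957

p̂ = 57/79 = 0.72152.
Standard error under H₀: √(0.8082×0.1918/79) = 0.04430.
z = (0.72152 − 0.8082)/0.04430 = -0.08668/0.04430 = -1.957.
p-value = P(Z > -1.957) ≈ 0.9748; since p > α = 0.1, fail to reject H₀.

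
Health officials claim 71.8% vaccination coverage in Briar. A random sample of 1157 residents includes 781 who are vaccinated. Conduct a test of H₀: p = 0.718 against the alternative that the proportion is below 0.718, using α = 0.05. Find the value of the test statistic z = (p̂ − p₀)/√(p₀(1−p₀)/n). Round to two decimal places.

z = -3.25

p̂ = 781/1157 = 0.67502.
Under H₀, SE = √(0.718·0.282/1157) = √(0.000175001) = 0.01323.
z = (0.67502 − 0.718)/0.01323 = -0.04298/0.01323 = -3.25.
p-value = P(Z < -3.249) ≈ 0.0006; since p < α = 0.05, reject H₀.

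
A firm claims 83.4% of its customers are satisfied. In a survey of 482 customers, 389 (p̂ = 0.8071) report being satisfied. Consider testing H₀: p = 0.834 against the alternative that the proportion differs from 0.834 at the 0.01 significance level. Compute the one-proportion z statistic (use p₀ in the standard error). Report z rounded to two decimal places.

z = -1.59

p̂ = 389/482 = 0.8071.
Under H₀, SE = √(0.834·0.166/482) = √(0.000287228) = 0.0169.
z = (0.8071 − 0.834)/0.0169 = -0.0269/0.0169 = -1.59.
Two-sided p-value ≈ 2·Φ(−1.590) = 0.1118; since p > α = 0.01, fail to reject H₀.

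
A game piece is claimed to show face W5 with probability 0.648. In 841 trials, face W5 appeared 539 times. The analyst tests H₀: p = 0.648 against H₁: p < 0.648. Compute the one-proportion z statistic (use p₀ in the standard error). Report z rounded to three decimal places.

z = -0.431

p̂ = 539/841 = 0.64090.
Under H₀, SE = √(0.648·0.352/841) = √(0.00027122) = 0.01647.
z = (0.64090 − 0.648)/0.01647 = -0.00710/0.01647 = -0.431.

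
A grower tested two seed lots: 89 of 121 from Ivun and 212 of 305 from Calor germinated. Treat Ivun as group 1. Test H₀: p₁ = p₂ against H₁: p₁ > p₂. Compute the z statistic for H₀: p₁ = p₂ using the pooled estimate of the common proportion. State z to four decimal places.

z = 0.8270

p̂₁ = 89/121 = 0.735537, p̂₂ = 212/305 = 0.695082.
Pooled p̂ = (89+212)/(121+305) = 301/426 = 0.706573.
SE = √(0.207328 × 0.0115432) = 0.048920.
z = (0.735537 − 0.695082)/0.048920 = 0.040455/0.048920 = 0.8270.
p-value = P(Z > 0.827) ≈ 0.2041.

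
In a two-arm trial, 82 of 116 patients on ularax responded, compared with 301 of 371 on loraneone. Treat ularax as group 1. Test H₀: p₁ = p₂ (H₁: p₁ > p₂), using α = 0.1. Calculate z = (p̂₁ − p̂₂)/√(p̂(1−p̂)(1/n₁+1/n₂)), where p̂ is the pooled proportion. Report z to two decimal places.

z = -2.40

p̂₁ = 82/116 = 0.70690, p̂₂ = 301/371 = 0.81132.
Pooled p̂ = (82+301)/(116+371) = 383/487 = 0.78645.
SE = √(0.167948 × 0.0113161) = 0.04359.
z = (0.70690 − 0.81132)/0.04359 = -0.10442/0.04359 = -2.40.
p-value = P(Z > -2.395) ≈ 0.9917; since p > α = 0.1, fail to reject H₀.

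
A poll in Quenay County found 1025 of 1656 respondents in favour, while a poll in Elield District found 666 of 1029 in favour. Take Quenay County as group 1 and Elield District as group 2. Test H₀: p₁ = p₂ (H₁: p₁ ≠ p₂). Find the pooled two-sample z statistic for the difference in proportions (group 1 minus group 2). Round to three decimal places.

p̂₁ = 1025/1656 = 0.61896, p̂₂ = 666/1029 = 0.64723.
Pooled p̂ = (1025+666)/(1656+1029) = 1691/2685 = 0.62980.
SE = √(p̂(1−p̂)(1/n₁+1/n₂)) = √(0.62980·0.37020·0.00157568) = √(0.000367375) = 0.01917.
z = (0.61896 − 0.64723)/0.01917 = -0.02827/0.01917 = -1.475.
p-value = 2·P(Z > 1.475) ≈ 0.1402.

z = -1.475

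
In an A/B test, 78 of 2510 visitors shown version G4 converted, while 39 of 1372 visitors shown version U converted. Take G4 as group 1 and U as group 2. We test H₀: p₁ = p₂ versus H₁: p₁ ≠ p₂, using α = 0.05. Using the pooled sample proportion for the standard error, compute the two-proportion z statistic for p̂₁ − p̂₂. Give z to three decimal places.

z = 0.462

p̂₁ = 78/2510 = 0.03108, p̂₂ = 39/1372 = 0.02843.
Pooled p̂ = (78+39)/(2510+1372) = 117/3882 = 0.03014.
SE = √(0.0292307 × 0.00112727) = 0.00574.
z = (0.03108 − 0.02843)/0.00574 = 0.00265/0.00574 = 0.462.
Two-sided p-value ≈ 2·Φ(−0.462) = 0.6443. With α = 0.05, fail to reject H₀.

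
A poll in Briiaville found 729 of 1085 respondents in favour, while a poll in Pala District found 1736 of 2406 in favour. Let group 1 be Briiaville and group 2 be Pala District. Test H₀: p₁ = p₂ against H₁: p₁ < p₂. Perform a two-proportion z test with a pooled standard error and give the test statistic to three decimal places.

z = -2.980

p̂₁ = 729/1085 ≈ 0.67189, p̂₂ = 1736/2406 ≈ 0.72153.
Pooled p̂ = (729+1736)/(1085+2406) = 2465/3491 = 0.70610.
SE = √(p̂(1−p̂)(1/n₁+1/n₂)) = √(0.70610·0.29390·0.00133729) = √(0.000277517) = 0.01666.
z = (0.67189 − 0.72153)/0.01666 = -0.04964/0.01666 = -2.980.
p-value = P(Z < -2.980) ≈ 0.0014.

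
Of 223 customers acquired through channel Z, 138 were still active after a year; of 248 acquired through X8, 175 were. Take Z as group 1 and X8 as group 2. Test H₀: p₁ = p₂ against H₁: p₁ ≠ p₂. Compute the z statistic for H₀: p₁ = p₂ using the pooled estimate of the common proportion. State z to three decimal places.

p̂₁ = 138/223 ≈ 0.618834, p̂₂ = 175/248 ≈ 0.705645.
Pooled p̂ = (138+175)/(223+248) = 313/471 = 0.664544.
SE = √(p̂(1−p̂)(1/n₁+1/n₂)) = √(0.664544·0.335456·0.00851656) = √(0.00189856) = 0.043572.
z = (0.618834 − 0.705645)/0.043572 = -0.086811/0.043572 = -1.992.

z = -1.992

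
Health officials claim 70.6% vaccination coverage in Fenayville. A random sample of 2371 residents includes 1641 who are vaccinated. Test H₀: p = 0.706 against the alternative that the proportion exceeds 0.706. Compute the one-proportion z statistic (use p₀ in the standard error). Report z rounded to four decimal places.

p̂ = 1641/2371 = 0.6921130.
Standard error under H₀: √(0.706×0.294/2371) = 0.0093564.
z = (0.6921130 − 0.706)/0.0093564 = -0.0138870/0.0093564 = -1.4842.

z = -1.4842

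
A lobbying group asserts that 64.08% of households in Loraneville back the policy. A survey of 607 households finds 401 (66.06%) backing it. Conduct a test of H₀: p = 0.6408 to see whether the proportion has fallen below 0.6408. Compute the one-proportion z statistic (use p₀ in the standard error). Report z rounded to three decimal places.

p̂ = 401/607 = 0.66063.
Standard error under H₀: √(0.6408×0.3592/607) = 0.01947.
z = (0.66063 − 0.6408)/0.01947 = 0.01983/0.01947 = 1.018.
p-value = P(Z < 1.018) ≈ 0.8457.

z = 1.018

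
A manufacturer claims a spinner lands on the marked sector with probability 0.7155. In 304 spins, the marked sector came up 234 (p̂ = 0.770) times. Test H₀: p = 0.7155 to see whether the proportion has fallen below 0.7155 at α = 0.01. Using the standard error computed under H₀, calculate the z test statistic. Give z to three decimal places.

z = 2.096

p̂ = 234/304 = 0.76974.
Standard error under H₀: √(0.7155×0.2845/304) = 0.02588.
z = (0.76974 − 0.7155)/0.02588 = 0.05424/0.02588 = 2.096.
p-value = P(Z < 2.096) ≈ 0.9820. With α = 0.01, fail to reject H₀.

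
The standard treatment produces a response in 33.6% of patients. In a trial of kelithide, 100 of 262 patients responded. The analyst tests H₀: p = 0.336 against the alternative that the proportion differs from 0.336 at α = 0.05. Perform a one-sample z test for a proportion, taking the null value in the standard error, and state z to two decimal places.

p̂ = 100/262 ≈ 0.3817.
Under H₀, SE = √(0.336·0.664/262) = √(0.000851542) = 0.0292.
z = (0.3817 − 0.336)/0.0292 = 0.0457/0.0292 = 1.57.
p-value = 2·P(Z > 1.565) ≈ 0.1175. With α = 0.05, fail to reject H₀.

z = 1.57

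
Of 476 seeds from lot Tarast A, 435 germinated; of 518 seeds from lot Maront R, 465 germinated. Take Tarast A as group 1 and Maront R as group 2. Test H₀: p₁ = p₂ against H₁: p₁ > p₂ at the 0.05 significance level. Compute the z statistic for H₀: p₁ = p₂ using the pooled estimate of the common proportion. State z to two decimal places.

p̂₁ = 435/476 = 0.9139, p̂₂ = 465/518 = 0.8977.
Pooled p̂ = (435+465)/(476+518) = 900/994 = 0.9054.
SE = √(p̂(1−p̂)(1/n₁+1/n₂)) = √(0.9054·0.0946·0.00403134) = √(0.000345181) = 0.0186.
z = (0.9139 − 0.8977)/0.0186 = 0.0162/0.0186 = 0.87.
p-value = P(Z > 0.871) ≈ 0.1919; since p > α = 0.05, fail to reject H₀.

z = 0.87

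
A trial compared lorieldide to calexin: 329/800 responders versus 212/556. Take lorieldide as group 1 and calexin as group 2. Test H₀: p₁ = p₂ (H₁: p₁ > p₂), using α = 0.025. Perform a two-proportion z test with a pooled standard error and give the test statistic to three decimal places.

z = 1.108

p̂₁ = 329/800 ≈ 0.41125, p̂₂ = 212/556 ≈ 0.38129.
Pooled p̂ = (329+212)/(800+556) = 541/1356 = 0.39897.
SE = √(p̂(1−p̂)(1/n₁+1/n₂)) = √(0.39897·0.60103·0.00304856) = √(0.000731022) = 0.02704.
z = (0.41125 − 0.38129)/0.02704 = 0.02996/0.02704 = 1.108.
p-value = P(Z > 1.108) ≈ 0.1340; since p > α = 0.025, fail to reject H₀.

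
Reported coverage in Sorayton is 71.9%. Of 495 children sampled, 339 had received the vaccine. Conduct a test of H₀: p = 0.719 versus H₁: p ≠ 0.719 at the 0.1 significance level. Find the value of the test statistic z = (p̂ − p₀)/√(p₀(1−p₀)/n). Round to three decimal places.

p̂ = 339/495 = 0.684848.
Under H₀, SE = √(0.719·0.281/495) = √(0.00040816) = 0.020203.
z = (0.684848 − 0.719)/0.020203 = -0.034152/0.020203 = -1.690.
Two-sided p-value ≈ 2·Φ(−1.690) = 0.0909. With α = 0.1, reject H₀.

z = -1.690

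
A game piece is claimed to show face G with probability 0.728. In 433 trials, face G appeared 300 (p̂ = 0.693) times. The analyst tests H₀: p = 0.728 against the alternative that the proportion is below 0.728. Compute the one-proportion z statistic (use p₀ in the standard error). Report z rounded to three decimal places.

z = -1.644

p̂ = 300/433 = 0.692841.
SE = √(p₀(1−p₀)/n) = √(0.19802/433) = 0.021385.
z = (0.692841 − 0.728)/0.021385 = -0.035159/0.021385 = -1.644.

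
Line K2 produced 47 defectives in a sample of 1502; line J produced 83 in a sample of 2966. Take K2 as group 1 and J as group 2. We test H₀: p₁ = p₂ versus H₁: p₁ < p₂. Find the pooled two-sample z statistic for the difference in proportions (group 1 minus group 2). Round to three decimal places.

p̂₁ = 47/1502 ≈ 0.031292, p̂₂ = 83/2966 ≈ 0.027984.
Pooled p̂ = (47+83)/(1502+2966) = 130/4468 = 0.029096.
SE = √(p̂(1−p̂)(1/n₁+1/n₂)) = √(0.029096·0.970904·0.00100293) = √(2.83321e-05) = 0.005323.
z = (0.031292 − 0.027984)/0.005323 = 0.003308/0.005323 = 0.621.
p-value = P(Z < 0.621) ≈ 0.7328.

z = 0.621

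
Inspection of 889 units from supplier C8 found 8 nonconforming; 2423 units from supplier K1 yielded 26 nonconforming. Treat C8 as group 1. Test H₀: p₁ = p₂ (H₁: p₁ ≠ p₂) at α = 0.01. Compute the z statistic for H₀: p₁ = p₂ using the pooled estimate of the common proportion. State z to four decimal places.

p̂₁ = 8/889 ≈ 0.0089989, p̂₂ = 26/2423 ≈ 0.0107305.
Pooled p̂ = (8+26)/(889+2423) = 34/3312 = 0.0102657.
SE = √(p̂(1−p̂)(1/n₁+1/n₂)) = √(0.0102657·0.9897343·0.00153757) = √(1.56222e-05) = 0.0039525.
z = (0.0089989 − 0.0107305)/0.0039525 = -0.0017316/0.0039525 = -0.4381.
Two-sided p-value ≈ 2·Φ(−0.438) = 0.6613. With α = 0.01, fail to reject H₀.

z = -0.4381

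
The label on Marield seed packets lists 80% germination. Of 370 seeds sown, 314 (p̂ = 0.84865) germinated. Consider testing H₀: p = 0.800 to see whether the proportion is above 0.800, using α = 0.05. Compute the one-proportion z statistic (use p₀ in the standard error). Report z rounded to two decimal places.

p̂ = 314/370 = 0.8486.
Standard error under H₀: √(0.8×0.2/370) = 0.0208.
z = (0.8486 − 0.8)/0.0208 = 0.0486/0.0208 = 2.34.
p-value = P(Z > 2.339) ≈ 0.0097, so at α = 0.05 we reject H₀.

z = 2.34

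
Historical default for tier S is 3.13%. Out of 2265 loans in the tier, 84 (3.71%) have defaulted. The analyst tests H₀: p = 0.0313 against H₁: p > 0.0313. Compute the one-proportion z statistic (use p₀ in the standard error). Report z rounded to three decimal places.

p̂ = 84/2265 ≈ 0.037086.
Standard error under H₀: √(0.0313×0.9687/2265) = 0.003659.
z = (0.037086 − 0.0313)/0.003659 = 0.005786/0.003659 = 1.581.
p-value = P(Z > 1.581) ≈ 0.0569.

z = 1.581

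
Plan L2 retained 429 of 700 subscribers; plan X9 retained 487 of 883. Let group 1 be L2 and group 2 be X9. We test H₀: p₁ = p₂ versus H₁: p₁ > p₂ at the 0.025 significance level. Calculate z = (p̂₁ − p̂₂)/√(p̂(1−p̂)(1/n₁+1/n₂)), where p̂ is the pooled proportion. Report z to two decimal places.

p̂₁ = 429/700 = 0.61286, p̂₂ = 487/883 = 0.55153.
Pooled p̂ = (429+487)/(700+883) = 916/1583 = 0.57865.
SE = √(p̂(1−p̂)(1/n₁+1/n₂)) = √(0.57865·0.42135·0.00256107) = √(0.000624427) = 0.02499.
z = (0.61286 − 0.55153)/0.02499 = 0.06133/0.02499 = 2.45.
p-value = P(Z > 2.454) ≈ 0.0071, so at α = 0.025 we reject H₀.

z = 2.45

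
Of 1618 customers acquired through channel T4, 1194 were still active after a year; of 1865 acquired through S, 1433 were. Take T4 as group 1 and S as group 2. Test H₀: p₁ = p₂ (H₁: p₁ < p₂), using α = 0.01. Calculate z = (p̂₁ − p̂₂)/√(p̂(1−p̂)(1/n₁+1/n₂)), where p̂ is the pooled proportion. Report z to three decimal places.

z = -2.079

p̂₁ = 1194/1618 ≈ 0.73795, p̂₂ = 1433/1865 ≈ 0.76836.
Pooled p̂ = (1194+1433)/(1618+1865) = 2627/3483 = 0.75423.
SE = √(0.185365 × 0.00115424) = 0.01463.
z = (0.73795 − 0.76836)/0.01463 = -0.03041/0.01463 = -2.079.
p-value = P(Z < -2.079) ≈ 0.0188, so at α = 0.01 we fail to reject H₀.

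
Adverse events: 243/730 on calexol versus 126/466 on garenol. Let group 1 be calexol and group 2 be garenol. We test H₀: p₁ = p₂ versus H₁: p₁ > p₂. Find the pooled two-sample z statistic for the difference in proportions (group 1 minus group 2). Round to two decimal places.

p̂₁ = 243/730 = 0.3329, p̂₂ = 126/466 = 0.2704.
Pooled p̂ = (243+126)/(730+466) = 369/1196 = 0.3085.
SE = √(0.213339 × 0.00351579) = 0.0274.
z = (0.3329 − 0.2704)/0.0274 = 0.0625/0.0274 = 2.28.
p-value = P(Z > 2.282) ≈ 0.0113.

z = 2.28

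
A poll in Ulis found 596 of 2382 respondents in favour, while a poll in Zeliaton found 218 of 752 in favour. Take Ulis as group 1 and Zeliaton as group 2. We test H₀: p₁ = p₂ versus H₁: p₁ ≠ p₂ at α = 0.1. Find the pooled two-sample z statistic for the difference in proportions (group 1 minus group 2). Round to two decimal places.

p̂₁ = 596/2382 = 0.25021, p̂₂ = 218/752 = 0.28989.
Pooled p̂ = (596+218)/(2382+752) = 814/3134 = 0.25973.
SE = √(p̂(1−p̂)(1/n₁+1/n₂)) = √(0.25973·0.74027·0.0017496) = √(0.000336398) = 0.01834.
z = (0.25021 − 0.28989)/0.01834 = -0.03968/0.01834 = -2.16.
Two-sided p-value ≈ 2·Φ(−2.164) = 0.0305. With α = 0.1, reject H₀.

z = -2.16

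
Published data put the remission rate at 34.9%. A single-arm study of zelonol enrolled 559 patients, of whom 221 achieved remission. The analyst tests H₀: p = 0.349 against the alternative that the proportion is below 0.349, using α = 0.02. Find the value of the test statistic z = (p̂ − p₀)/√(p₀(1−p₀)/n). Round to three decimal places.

p̂ = 221/559 ≈ 0.39535.
Standard error under H₀: √(0.349×0.651/559) = 0.02016.
z = (0.39535 − 0.349)/0.02016 = 0.04635/0.02016 = 2.299.
p-value = P(Z < 2.299) ≈ 0.9892; since p > α = 0.02, fail to reject H₀.

z = 2.299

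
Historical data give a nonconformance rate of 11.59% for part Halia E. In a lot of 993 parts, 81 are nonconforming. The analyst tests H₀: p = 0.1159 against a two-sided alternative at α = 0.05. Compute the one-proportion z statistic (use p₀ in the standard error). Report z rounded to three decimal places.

z = -3.379

p̂ = 81/993 = 0.08157.
SE = √(p₀(1−p₀)/n) = √(0.10247/993) = 0.01016.
z = (0.08157 − 0.1159)/0.01016 = -0.03433/0.01016 = -3.379.
Two-sided p-value ≈ 2·Φ(−3.379) = 0.0007, so at α = 0.05 we reject H₀.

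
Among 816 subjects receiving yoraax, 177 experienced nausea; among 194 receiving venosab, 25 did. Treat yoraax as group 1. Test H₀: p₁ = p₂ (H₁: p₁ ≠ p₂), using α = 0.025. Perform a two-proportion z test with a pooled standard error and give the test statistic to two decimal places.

z = 2.76

p̂₁ = 177/816 = 0.21691, p̂₂ = 25/194 = 0.12887.
Pooled p̂ = (177+25)/(816+194) = 202/1010 = 0.20000.
SE = √(0.16 × 0.00638013) = 0.03195.
z = (0.21691 − 0.12887)/0.03195 = 0.08804/0.03195 = 2.76.
p-value = 2·P(Z > 2.756) ≈ 0.0059; since p < α = 0.025, reject H₀.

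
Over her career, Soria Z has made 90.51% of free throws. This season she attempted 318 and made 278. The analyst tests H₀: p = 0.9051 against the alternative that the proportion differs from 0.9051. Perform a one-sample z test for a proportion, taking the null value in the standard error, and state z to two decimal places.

p̂ = 278/318 ≈ 0.8742.
Standard error under H₀: √(0.9051×0.0949/318) = 0.0164.
z = (0.8742 − 0.9051)/0.0164 = -0.0309/0.0164 = -1.88.
Two-sided p-value ≈ 2·Φ(−1.879) = 0.0602.

z = -1.88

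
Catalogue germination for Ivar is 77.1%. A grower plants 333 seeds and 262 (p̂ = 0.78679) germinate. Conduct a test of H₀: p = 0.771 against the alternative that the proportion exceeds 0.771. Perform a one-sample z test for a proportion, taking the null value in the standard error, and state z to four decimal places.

z = 0.6856

p̂ = 262/333 = 0.786787.
Standard error under H₀: √(0.771×0.229/333) = 0.023026.
z = (0.786787 − 0.771)/0.023026 = 0.015787/0.023026 = 0.6856.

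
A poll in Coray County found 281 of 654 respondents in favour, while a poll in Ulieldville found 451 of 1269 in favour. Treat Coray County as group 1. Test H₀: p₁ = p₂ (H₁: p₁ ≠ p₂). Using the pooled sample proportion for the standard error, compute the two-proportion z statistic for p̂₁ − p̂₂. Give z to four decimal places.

z = 3.1775

p̂₁ = 281/654 = 0.4296636, p̂₂ = 451/1269 = 0.3553980.
Pooled p̂ = (281+451)/(654+1269) = 732/1923 = 0.3806552.
SE = √(0.235757 × 0.00231707) = 0.0233723.
z = (0.4296636 − 0.3553980)/0.0233723 = 0.0742656/0.0233723 = 3.1775.
p-value = 2·P(Z > 3.178) ≈ 0.0015.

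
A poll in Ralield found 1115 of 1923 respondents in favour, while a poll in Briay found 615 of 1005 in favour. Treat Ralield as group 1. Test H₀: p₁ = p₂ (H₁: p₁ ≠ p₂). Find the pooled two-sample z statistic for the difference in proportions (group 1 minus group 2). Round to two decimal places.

p̂₁ = 1115/1923 = 0.5798, p̂₂ = 615/1005 = 0.6119.
Pooled p̂ = (1115+615)/(1923+1005) = 1730/2928 = 0.5908.
SE = √(p̂(1−p̂)(1/n₁+1/n₂)) = √(0.5908·0.4092·0.00151505) = √(0.000366257) = 0.0191.
z = (0.5798 − 0.6119)/0.0191 = -0.0321/0.0191 = -1.68.

z = -1.68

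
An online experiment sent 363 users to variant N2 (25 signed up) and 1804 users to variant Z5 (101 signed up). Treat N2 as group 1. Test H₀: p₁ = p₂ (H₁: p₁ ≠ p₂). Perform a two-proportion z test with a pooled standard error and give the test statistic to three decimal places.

z = 0.957

p̂₁ = 25/363 ≈ 0.06887, p̂₂ = 101/1804 ≈ 0.05599.
Pooled p̂ = (25+101)/(363+1804) = 126/2167 = 0.05814.
SE = √(0.0547641 × 0.00330914) = 0.01346.
z = (0.06887 − 0.05599)/0.01346 = 0.01288/0.01346 = 0.957.
p-value = 2·P(Z > 0.957) ≈ 0.3385.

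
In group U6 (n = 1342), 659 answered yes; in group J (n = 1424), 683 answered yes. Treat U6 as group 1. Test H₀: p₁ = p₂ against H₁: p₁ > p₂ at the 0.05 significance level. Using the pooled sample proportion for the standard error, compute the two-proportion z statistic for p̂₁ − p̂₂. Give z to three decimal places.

z = 0.601

p̂₁ = 659/1342 ≈ 0.49106, p̂₂ = 683/1424 ≈ 0.47963.
Pooled p̂ = (659+683)/(1342+1424) = 1342/2766 = 0.48518.
SE = √(0.24978 × 0.0014474) = 0.01901.
z = (0.49106 − 0.47963)/0.01901 = 0.01143/0.01901 = 0.601.
p-value = P(Z > 0.601) ≈ 0.2740, so at α = 0.05 we fail to reject H₀.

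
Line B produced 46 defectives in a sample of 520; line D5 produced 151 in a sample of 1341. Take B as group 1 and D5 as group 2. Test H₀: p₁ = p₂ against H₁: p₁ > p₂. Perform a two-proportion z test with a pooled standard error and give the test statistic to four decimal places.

z = -1.5189

p̂₁ = 46/520 = 0.088462, p̂₂ = 151/1341 = 0.112603.
Pooled p̂ = (46+151)/(520+1341) = 197/1861 = 0.105857.
SE = √(p̂(1−p̂)(1/n₁+1/n₂)) = √(0.105857·0.894143·0.00266879) = √(0.000252604) = 0.015894.
z = (0.088462 − 0.112603)/0.015894 = -0.024141/0.015894 = -1.5189.
p-value = P(Z > -1.519) ≈ 0.9356.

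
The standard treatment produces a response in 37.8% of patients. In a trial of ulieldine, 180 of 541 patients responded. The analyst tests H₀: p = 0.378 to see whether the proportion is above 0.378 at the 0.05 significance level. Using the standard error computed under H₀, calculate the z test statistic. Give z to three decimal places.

z = -2.172

p̂ = 180/541 = 0.33272.
SE = √(p₀(1−p₀)/n) = √(0.23512/541) = 0.02085.
z = (0.33272 − 0.378)/0.02085 = -0.04528/0.02085 = -2.172.
p-value = P(Z > -2.172) ≈ 0.9851, so at α = 0.05 we fail to reject H₀.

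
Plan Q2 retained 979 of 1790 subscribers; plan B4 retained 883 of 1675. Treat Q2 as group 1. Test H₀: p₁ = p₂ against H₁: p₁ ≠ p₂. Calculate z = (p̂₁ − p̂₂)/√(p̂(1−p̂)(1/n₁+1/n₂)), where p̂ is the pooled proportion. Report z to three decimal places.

z = 1.166

p̂₁ = 979/1790 ≈ 0.54693, p̂₂ = 883/1675 ≈ 0.52716.
Pooled p̂ = (979+883)/(1790+1675) = 1862/3465 = 0.53737.
SE = √(0.248603 × 0.00115567) = 0.01695.
z = (0.54693 − 0.52716)/0.01695 = 0.01977/0.01695 = 1.166.
Two-sided p-value ≈ 2·Φ(−1.166) = 0.2436.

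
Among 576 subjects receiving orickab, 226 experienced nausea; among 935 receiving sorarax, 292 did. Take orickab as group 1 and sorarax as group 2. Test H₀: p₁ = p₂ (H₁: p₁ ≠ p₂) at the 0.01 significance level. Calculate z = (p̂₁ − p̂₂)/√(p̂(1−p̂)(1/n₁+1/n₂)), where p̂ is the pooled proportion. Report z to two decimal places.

z = 3.18

p̂₁ = 226/576 = 0.39236, p̂₂ = 292/935 = 0.31230.
Pooled p̂ = (226+292)/(576+935) = 518/1511 = 0.34282.
SE = √(p̂(1−p̂)(1/n₁+1/n₂)) = √(0.34282·0.65718·0.00280563) = √(0.000632092) = 0.02514.
z = (0.39236 − 0.31230)/0.02514 = 0.08006/0.02514 = 3.18.
Two-sided p-value ≈ 2·Φ(−3.184) = 0.0015. With α = 0.01, reject H₀.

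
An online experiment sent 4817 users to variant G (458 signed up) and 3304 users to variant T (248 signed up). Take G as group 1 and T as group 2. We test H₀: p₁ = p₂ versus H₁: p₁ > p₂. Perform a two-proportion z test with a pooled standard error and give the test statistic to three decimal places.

p̂₁ = 458/4817 ≈ 0.095080, p̂₂ = 248/3304 ≈ 0.075061.
Pooled p̂ = (458+248)/(4817+3304) = 706/8121 = 0.086935.
SE = √(p̂(1−p̂)(1/n₁+1/n₂)) = √(0.086935·0.913065·0.000510262) = √(4.05032e-05) = 0.006364.
z = (0.095080 − 0.075061)/0.006364 = 0.020019/0.006364 = 3.146.
p-value = P(Z > 3.146) ≈ 0.0008.

z = 3.146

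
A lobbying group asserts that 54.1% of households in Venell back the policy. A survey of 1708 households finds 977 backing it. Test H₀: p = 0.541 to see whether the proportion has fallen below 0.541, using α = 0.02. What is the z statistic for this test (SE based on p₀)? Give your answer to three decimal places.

z = 2.572

p̂ = 977/1708 ≈ 0.572014.
Standard error under H₀: √(0.541×0.459/1708) = 0.012058.
z = (0.572014 − 0.541)/0.012058 = 0.031014/0.012058 = 2.572.
p-value = P(Z < 2.572) ≈ 0.9949. With α = 0.02, fail to reject H₀.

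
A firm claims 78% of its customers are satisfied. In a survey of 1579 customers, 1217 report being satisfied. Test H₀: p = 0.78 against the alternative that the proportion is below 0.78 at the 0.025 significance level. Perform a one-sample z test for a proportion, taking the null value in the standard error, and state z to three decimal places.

z = -0.888

p̂ = 1217/1579 = 0.770741.
Standard error under H₀: √(0.78×0.22/1579) = 0.010425.
z = (0.770741 − 0.78)/0.010425 = -0.009259/0.010425 = -0.888.
p-value = P(Z < -0.888) ≈ 0.1872. With α = 0.025, fail to reject H₀.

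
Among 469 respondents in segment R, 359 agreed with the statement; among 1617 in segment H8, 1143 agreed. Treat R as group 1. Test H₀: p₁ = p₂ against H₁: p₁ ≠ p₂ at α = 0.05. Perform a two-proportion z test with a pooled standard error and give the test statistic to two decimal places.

z = 2.49

p̂₁ = 359/469 = 0.7655, p̂₂ = 1143/1617 = 0.7069.
Pooled p̂ = (359+1143)/(469+1617) = 1502/2086 = 0.7200.
SE = √(p̂(1−p̂)(1/n₁+1/n₂)) = √(0.7200·0.2800·0.00275063) = √(0.00055448) = 0.0235.
z = (0.7655 − 0.7069)/0.0235 = 0.0586/0.0235 = 2.49.
Two-sided p-value ≈ 2·Φ(−2.488) = 0.0128. With α = 0.05, reject H₀.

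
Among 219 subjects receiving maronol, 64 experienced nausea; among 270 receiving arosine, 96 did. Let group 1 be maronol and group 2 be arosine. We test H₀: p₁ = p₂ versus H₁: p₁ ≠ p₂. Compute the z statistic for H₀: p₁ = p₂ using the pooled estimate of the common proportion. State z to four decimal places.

p̂₁ = 64/219 = 0.292237, p̂₂ = 96/270 = 0.355556.
Pooled p̂ = (64+96)/(219+270) = 160/489 = 0.327198.
SE = √(p̂(1−p̂)(1/n₁+1/n₂)) = √(0.327198·0.672802·0.00826991) = √(0.00182054) = 0.042668.
z = (0.292237 − 0.355556)/0.042668 = -0.063319/0.042668 = -1.4840.
p-value = 2·P(Z > 1.484) ≈ 0.1378.

z = -1.4840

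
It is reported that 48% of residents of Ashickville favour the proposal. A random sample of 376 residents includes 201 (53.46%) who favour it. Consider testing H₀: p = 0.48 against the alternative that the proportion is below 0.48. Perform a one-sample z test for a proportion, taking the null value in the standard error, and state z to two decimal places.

p̂ = 201/376 ≈ 0.5346.
SE = √(p₀(1−p₀)/n) = √(0.2496/376) = 0.0258.
z = (0.5346 − 0.48)/0.0258 = 0.0546/0.0258 = 2.12.
p-value = P(Z < 2.118) ≈ 0.9829.

z = 2.12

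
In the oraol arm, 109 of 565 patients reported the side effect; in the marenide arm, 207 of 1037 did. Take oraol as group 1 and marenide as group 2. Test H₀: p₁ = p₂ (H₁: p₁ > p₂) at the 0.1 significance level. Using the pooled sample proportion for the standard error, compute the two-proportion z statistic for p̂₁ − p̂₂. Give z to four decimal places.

z = -0.3217

p̂₁ = 109/565 = 0.192920, p̂₂ = 207/1037 = 0.199614.
Pooled p̂ = (109+207)/(565+1037) = 316/1602 = 0.197253.
SE = √(p̂(1−p̂)(1/n₁+1/n₂)) = √(0.197253·0.802747·0.00273423) = √(0.000432951) = 0.020807.
z = (0.192920 − 0.199614)/0.020807 = -0.006694/0.020807 = -0.3217.
p-value = P(Z > -0.322) ≈ 0.6262, so at α = 0.1 we fail to reject H₀.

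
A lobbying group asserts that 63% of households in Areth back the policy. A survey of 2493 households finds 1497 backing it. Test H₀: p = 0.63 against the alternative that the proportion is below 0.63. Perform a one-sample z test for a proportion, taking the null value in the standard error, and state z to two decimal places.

p̂ = 1497/2493 ≈ 0.60048.
Under H₀, SE = √(0.63·0.37/2493) = √(9.35018e-05) = 0.00967.
z = (0.60048 − 0.63)/0.00967 = -0.02952/0.00967 = -3.05.
p-value = P(Z < -3.053) ≈ 0.0011.

z = -3.05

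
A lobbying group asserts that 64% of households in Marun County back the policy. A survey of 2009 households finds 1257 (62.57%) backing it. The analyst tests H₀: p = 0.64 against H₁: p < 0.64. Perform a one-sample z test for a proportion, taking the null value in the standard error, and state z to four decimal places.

p̂ = 1257/2009 = 0.625684.
Standard error under H₀: √(0.64×0.36/2009) = 0.010709.
z = (0.625684 − 0.64)/0.010709 = -0.014316/0.010709 = -1.3368.
p-value = P(Z < -1.337) ≈ 0.0906.

z = -1.3368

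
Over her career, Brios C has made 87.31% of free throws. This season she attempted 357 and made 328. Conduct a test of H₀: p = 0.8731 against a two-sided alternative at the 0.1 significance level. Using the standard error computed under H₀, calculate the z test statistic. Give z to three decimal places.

p̂ = 328/357 = 0.91877.
SE = √(p₀(1−p₀)/n) = √(0.1108/357) = 0.01762.
z = (0.91877 − 0.8731)/0.01762 = 0.04567/0.01762 = 2.592.
Two-sided p-value ≈ 2·Φ(−2.592) = 0.0095. With α = 0.1, reject H₀.

z = 2.592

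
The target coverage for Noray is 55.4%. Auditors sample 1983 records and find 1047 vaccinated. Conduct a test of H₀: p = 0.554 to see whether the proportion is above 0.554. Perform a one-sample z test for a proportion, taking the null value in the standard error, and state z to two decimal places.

p̂ = 1047/1983 ≈ 0.52799.
Under H₀, SE = √(0.554·0.446/1983) = √(0.000124601) = 0.01116.
z = (0.52799 − 0.554)/0.01116 = -0.02601/0.01116 = -2.33.
p-value = P(Z > -2.330) ≈ 0.9901.

z = -2.33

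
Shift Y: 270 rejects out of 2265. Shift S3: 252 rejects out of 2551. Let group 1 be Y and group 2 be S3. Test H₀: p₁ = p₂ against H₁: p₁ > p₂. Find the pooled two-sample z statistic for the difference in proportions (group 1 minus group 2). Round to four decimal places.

z = 2.2753

p̂₁ = 270/2265 = 0.1192053, p̂₂ = 252/2551 = 0.0987848.
Pooled p̂ = (270+252)/(2265+2551) = 522/4816 = 0.1083887.
SE = √(0.0966406 × 0.000833504) = 0.0089750.
z = (0.1192053 − 0.0987848)/0.0089750 = 0.0204205/0.0089750 = 2.2753.
p-value = P(Z > 2.275) ≈ 0.0114.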